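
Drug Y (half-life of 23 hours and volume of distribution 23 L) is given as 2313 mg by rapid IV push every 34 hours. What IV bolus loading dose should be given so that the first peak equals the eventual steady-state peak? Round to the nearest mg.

f = (1/2)^(34/23) ≈ 0.358921; accumulation ratio R = 1/(1−f) ≈ 1.55987.
Loading dose to hit Cmax,ss on first dose: D_load = D_maint·R ≈ 2313 × 1.55987 ≈ 3607.98 mg.

3608 mg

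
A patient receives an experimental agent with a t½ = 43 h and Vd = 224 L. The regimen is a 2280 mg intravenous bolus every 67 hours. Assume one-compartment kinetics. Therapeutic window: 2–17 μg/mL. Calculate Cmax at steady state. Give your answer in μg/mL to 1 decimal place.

15.4 μg/mL

Over one 67-h interval, 67/43 ≈ 1.5581 half-lives elapse, leaving f ≈ 0.3396 of each dose.
Accumulation ratio R = 1/(1 − f) ≈ 1/0.6604 ≈ 1.5142.
Each bolus raises the concentration by D/Vd = 2280/224 ≈ 10.179 μg/mL.
Cmax,ss = C₀/(1 − f) ≈ 10.179/0.6604 ≈ 15.413 μg/mL.
Peak 15.4 μg/mL vs MTC 17 μg/mL: below toxic threshold.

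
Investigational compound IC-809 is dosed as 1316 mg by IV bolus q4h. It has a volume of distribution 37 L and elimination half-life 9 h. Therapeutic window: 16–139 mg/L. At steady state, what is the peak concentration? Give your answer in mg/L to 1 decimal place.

134.2 mg/L

τ/t½ = 4/9 ≈ 0.44444, so fraction remaining f = (1/2)^(4/9) ≈ 0.7349.
Accumulation ratio R = 1/(1 − f) ≈ 1/0.2651 ≈ 3.7722.
Single-dose peak C₀ = D/Vd = 1316/37 ≈ 35.568 mg/L.
Steady-state peak Cmax,ss = C₀·R ≈ 35.568 × 3.7722 ≈ 134.170 mg/L.
Peak 134.2 mg/L vs MTC 139 mg/L: below toxic threshold.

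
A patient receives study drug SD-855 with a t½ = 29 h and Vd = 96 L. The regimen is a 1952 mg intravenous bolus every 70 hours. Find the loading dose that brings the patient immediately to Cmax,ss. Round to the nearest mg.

2403 mg

f = (1/2)^(70/29) ≈ 0.187662; accumulation ratio R = 1/(1−f) ≈ 1.23101.
Loading dose to hit Cmax,ss on first dose: D_load = D_maint·R ≈ 1952 × 1.23101 ≈ 2402.93 mg.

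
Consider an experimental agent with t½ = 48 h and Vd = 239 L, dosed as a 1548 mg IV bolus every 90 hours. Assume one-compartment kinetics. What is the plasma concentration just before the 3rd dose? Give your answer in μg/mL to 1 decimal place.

f = (1/2)^(τ/t½) = (1/2)^(90/48) ≈ 0.2726.
C₀ = D/Vd = 1548/239 ≈ 6.477 μg/mL.
Before the 3rd dose, 2 doses have been given. Superposition: Cmin = C₀·(f + f²).
≈ 6.477 × (0.2726 + 0.0743) ≈ 6.477 × 0.3469 ≈ 2.247 μg/mL.

2.2 μg/mL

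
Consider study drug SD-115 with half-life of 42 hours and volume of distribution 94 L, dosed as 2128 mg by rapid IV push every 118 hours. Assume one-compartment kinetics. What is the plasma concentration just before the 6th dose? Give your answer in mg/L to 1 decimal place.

f = (1/2)^(τ/t½) = (1/2)^(118/42) ≈ 0.1426.
C₀ = D/Vd = 2128/94 ≈ 22.638 mg/L.
Before the 6th dose, 5 doses have been given. Superposition: Cmin = C₀·(f + f² + … + f^5).
≈ 22.638 × (0.1426 + 0.0203 + 0.0029 + 0.0004 + 0.0001) ≈ 22.638 × 0.1663 ≈ 3.765 mg/L.

3.8 mg/L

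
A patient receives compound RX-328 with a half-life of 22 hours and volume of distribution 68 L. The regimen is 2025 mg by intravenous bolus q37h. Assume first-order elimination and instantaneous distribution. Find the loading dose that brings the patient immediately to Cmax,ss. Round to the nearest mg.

2942 mg

f = (1/2)^(37/22) ≈ 0.311690; accumulation ratio R = 1/(1−f) ≈ 1.45283.
Loading dose to hit Cmax,ss on first dose: D_load = D_maint·R ≈ 2025 × 1.45283 ≈ 2941.98 mg.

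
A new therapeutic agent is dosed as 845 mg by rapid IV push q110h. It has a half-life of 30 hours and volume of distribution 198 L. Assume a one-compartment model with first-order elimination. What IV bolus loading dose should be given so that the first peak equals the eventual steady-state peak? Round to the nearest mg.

917 mg

f = (1/2)^(110/30) ≈ 0.078745; accumulation ratio R = 1/(1−f) ≈ 1.08548.
Loading dose to hit Cmax,ss on first dose: D_load = D_maint·R ≈ 845 × 1.08548 ≈ 917.23 mg.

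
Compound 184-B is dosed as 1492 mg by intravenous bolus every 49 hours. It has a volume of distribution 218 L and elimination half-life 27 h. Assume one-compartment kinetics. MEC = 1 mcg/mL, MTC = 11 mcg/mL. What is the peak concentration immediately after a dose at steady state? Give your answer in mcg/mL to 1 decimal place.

Over one 49-h interval, 49/27 ≈ 1.8148 half-lives elapse, leaving f ≈ 0.2842 of each dose.
At steady state, accumulation factor R = 1/(1 − e^(−kτ)) ≈ 1.3970.
Each bolus raises the concentration by D/Vd = 1492/218 ≈ 6.844 mcg/mL.
Steady-state peak Cmax,ss = C₀·R ≈ 6.844 × 1.3970 ≈ 9.561 mcg/mL.
Peak 9.6 mcg/mL vs MTC 11 mcg/mL: below toxic threshold.

9.6 mcg/mL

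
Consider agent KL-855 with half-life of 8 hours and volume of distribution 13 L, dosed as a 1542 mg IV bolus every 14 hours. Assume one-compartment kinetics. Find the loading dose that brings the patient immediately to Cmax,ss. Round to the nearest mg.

f = (1/2)^(14/8) ≈ 0.297302; accumulation ratio R = 1/(1−f) ≈ 1.42309.
Loading dose to hit Cmax,ss on first dose: D_load = D_maint·R ≈ 1542 × 1.42309 ≈ 2194.40 mg.

2194 mg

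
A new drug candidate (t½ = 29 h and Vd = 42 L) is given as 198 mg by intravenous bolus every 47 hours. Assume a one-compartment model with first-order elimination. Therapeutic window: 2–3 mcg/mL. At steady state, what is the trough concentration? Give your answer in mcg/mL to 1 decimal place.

2.3 mcg/mL

k = ln2/t½ = ln2/29 ≈ 0.023902 h⁻¹; fraction remaining f = e^(−kτ) = e^(−0.023902×47) ≈ 0.3252.
At steady state, accumulation factor R = 1/(1 − e^(−kτ)) ≈ 1.4819.
Single-dose peak C₀ = D/Vd = 198/42 ≈ 4.714 mcg/mL.
Cmax,ss = C₀/(1 − f) ≈ 4.714/0.6748 ≈ 6.986 mcg/mL.
Steady-state trough Cmin,ss = Cmax,ss·f ≈ 6.986 × 0.3252 ≈ 2.272 mcg/mL.
Trough 2.3 mcg/mL vs MEC 2 mcg/mL: adequate.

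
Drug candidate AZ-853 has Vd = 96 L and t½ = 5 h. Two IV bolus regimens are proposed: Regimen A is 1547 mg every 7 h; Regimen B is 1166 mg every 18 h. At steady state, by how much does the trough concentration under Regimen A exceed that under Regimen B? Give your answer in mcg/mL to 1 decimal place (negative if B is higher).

Regimen A: f = (1/2)^(7/5) ≈ 0.3789; Cmin,ss = (1547/96)·f/(1−f) ≈ 9.831 mcg/mL.
Regimen B: f = (1/2)^(18/5) ≈ 0.0825; Cmin,ss = (1166/96)·f/(1−f) ≈ 1.092 mcg/mL.
Difference ≈ 9.831 − 1.092 ≈ 8.739 mcg/mL.

8.7 mcg/mL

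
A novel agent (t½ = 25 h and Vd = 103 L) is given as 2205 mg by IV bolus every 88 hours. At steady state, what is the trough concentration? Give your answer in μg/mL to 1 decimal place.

2.0 μg/mL

τ/t½ = 88/25 ≈ 3.52, so fraction remaining f = (1/2)^(88/25) ≈ 0.0872.
At steady state, accumulation factor R = 1/(1 − e^(−kτ)) ≈ 1.0955.
Each bolus raises the concentration by D/Vd = 2205/103 ≈ 21.408 μg/mL.
Steady-state peak Cmax,ss = C₀·R ≈ 21.408 × 1.0955 ≈ 23.452 μg/mL.
One interval later, Cmin,ss = Cmax,ss·e^(−kτ) ≈ 23.452 × 0.0872 ≈ 2.045 μg/mL.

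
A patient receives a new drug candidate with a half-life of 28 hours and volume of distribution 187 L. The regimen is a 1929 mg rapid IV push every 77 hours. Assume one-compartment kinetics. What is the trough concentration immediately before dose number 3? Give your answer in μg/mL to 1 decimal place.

1.8 μg/mL

f = (1/2)^(τ/t½) = (1/2)^(77/28) ≈ 0.1487.
C₀ = D/Vd = 1929/187 ≈ 10.316 μg/mL.
Before the 3rd dose, 2 doses have been given. Superposition: Cmin = C₀·(f + f²).
≈ 10.316 × (0.1487 + 0.0221) ≈ 10.316 × 0.1708 ≈ 1.762 μg/mL.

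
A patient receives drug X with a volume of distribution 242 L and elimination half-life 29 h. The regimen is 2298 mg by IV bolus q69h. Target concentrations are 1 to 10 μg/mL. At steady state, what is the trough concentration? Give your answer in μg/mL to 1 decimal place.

τ/t½ = 69/29 ≈ 2.3793, so fraction remaining f = (1/2)^(69/29) ≈ 0.1922.
At steady state, accumulation factor R = 1/(1 − e^(−kτ)) ≈ 1.2379.
Single-dose peak C₀ = D/Vd = 2298/242 ≈ 9.496 μg/mL.
Cmax,ss = C₀/(1 − f) ≈ 9.496/0.8078 ≈ 11.755 μg/mL.
Steady-state trough Cmin,ss = Cmax,ss·f ≈ 11.755 × 0.1922 ≈ 2.259 μg/mL.
Trough 2.3 μg/mL vs MEC 1 μg/mL: adequate.

2.3 μg/mL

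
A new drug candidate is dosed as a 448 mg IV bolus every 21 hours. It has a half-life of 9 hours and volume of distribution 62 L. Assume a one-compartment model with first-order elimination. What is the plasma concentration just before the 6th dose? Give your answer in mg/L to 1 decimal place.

f = (1/2)^(τ/t½) = (1/2)^(21/9) ≈ 0.1984.
C₀ = D/Vd = 448/62 ≈ 7.226 mg/L.
Before the 6th dose, 5 doses have been given. Superposition: Cmin = C₀·(f + f² + … + f^5).
≈ 7.226 × (0.1984 + 0.0394 + 0.0078 + 0.0015 + 0.0003) ≈ 7.226 × 0.2474 ≈ 1.788 mg/L.

1.8 mg/L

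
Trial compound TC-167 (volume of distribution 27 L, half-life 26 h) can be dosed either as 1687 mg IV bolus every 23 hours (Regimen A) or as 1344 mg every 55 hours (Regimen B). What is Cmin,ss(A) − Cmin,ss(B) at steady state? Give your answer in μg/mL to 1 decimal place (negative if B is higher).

58.9 μg/mL

Regimen A: f = (1/2)^(23/26) ≈ 0.5416; Cmin,ss = (1687/27)·f/(1−f) ≈ 73.822 μg/mL.
Regimen B: f = (1/2)^(55/26) ≈ 0.2308; Cmin,ss = (1344/27)·f/(1−f) ≈ 14.936 μg/mL.
Difference ≈ 73.822 − 14.936 ≈ 58.886 μg/mL.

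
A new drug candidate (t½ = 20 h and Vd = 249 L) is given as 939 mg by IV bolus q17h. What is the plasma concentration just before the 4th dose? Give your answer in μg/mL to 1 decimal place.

f = (1/2)^(τ/t½) = (1/2)^(17/20) ≈ 0.5548.
C₀ = D/Vd = 939/249 ≈ 3.771 μg/mL.
Before the 4th dose, 3 doses have been given. Superposition: Cmin = C₀·(f + f² + … + f^3).
≈ 3.771 × (0.5548 + 0.3078 + 0.1708) ≈ 3.771 × 1.0334 ≈ 3.897 μg/mL.

3.9 μg/mL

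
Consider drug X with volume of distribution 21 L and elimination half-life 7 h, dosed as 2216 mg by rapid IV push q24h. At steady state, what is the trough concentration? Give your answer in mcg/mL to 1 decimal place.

10.8 mcg/mL

τ/t½ = 24/7 ≈ 3.4286, so fraction remaining f = (1/2)^(24/7) ≈ 0.0929.
At steady state, accumulation factor R = 1/(1 − e^(−kτ)) ≈ 1.1024.
Single-dose peak C₀ = D/Vd = 2216/21 ≈ 105.524 mcg/mL.
Cmax,ss = C₀/(1 − f) ≈ 105.524/0.9071 ≈ 116.331 mcg/mL.
One interval later, Cmin,ss = Cmax,ss·e^(−kτ) ≈ 116.331 × 0.0929 ≈ 10.807 mcg/mL.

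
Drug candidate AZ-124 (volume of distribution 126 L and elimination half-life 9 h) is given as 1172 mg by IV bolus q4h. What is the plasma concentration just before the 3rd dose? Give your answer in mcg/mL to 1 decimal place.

11.9 mcg/mL

f = (1/2)^(τ/t½) = (1/2)^(4/9) ≈ 0.7349.
C₀ = D/Vd = 1172/126 ≈ 9.302 mcg/mL.
Before the 3rd dose, 2 doses have been given. Superposition: Cmin = C₀·(f + f²).
≈ 9.302 × (0.7349 + 0.5401) ≈ 9.302 × 1.2750 ≈ 11.860 mcg/mL.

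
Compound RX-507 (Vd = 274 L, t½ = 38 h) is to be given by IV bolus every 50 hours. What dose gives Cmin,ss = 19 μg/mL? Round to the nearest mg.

τ/t½ = 50/38 ≈ 1.3158, so f = (1/2)^(50/38) ≈ 0.401706.
Cmin,ss = (D/Vd)·f/(1−f), so D = Cmin,ss·Vd·(1−f)/f.
D = 19 × 274 × (1−f)/f ≈ 19 × 274 × 1.48938 ≈ 7753.71 mg.

7754 mg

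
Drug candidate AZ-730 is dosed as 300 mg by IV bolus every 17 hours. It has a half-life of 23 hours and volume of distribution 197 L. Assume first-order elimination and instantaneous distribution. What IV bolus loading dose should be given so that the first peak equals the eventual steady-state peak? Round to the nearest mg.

748 mg

f = (1/2)^(17/23) ≈ 0.599100; accumulation ratio R = 1/(1−f) ≈ 2.49439.
Loading dose to hit Cmax,ss on first dose: D_load = D_maint·R ≈ 300 × 2.49439 ≈ 748.32 mg.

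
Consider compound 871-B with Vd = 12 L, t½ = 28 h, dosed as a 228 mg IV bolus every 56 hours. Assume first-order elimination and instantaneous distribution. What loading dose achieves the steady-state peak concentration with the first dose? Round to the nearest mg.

304 mg

f = (1/2)^(56/28) ≈ 0.250000; accumulation ratio R = 1/(1−f) ≈ 1.33333.
Loading dose to hit Cmax,ss on first dose: D_load = D_maint·R ≈ 228 × 1.33333 ≈ 304.00 mg.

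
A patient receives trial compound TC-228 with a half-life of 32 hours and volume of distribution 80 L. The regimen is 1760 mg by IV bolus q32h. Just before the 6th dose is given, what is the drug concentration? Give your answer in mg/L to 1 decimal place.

21.3 mg/L

f = (1/2)^(τ/t½) = (1/2)^(32/32) ≈ 0.5000.
C₀ = D/Vd = 1760/80 ≈ 22.000 mg/L.
Before the 6th dose, 5 doses have been given. Superposition: Cmin = C₀·(f + f² + … + f^5).
≈ 22.000 × (0.5000 + 0.2500 + 0.1250 + 0.0625 + 0.0313) ≈ 22.000 × 0.9688 ≈ 21.314 mg/L.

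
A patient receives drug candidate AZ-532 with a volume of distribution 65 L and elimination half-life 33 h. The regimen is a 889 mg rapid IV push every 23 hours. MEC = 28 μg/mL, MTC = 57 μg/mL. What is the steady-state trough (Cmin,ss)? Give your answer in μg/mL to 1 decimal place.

Over one 23-h interval, 23/33 ≈ 0.69697 half-lives elapse, leaving f ≈ 0.6169 of each dose.
Each bolus raises the concentration by D/Vd = 889/65 ≈ 13.677 μg/mL.
Steady-state trough Cmin,ss = C₀·f/(1−f) ≈ 13.677 × 0.6169/0.3831 ≈ 22.024 μg/mL.
Trough 22.0 μg/mL vs MEC 28 μg/mL: subtherapeutic.

22.0 μg/mL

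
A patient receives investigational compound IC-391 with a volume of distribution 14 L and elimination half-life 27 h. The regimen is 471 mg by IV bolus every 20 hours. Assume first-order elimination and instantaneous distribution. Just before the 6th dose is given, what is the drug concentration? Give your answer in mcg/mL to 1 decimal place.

f = (1/2)^(τ/t½) = (1/2)^(20/27) ≈ 0.5984.
C₀ = D/Vd = 471/14 ≈ 33.643 mcg/mL.
Before the 6th dose, 5 doses have been given. Superposition: Cmin = C₀·(f + f² + … + f^5).
≈ 33.643 × (0.5984 + 0.3581 + 0.2143 + 0.1282 + 0.0767) ≈ 33.643 × 1.3757 ≈ 46.283 mcg/mL.

46.3 mcg/mL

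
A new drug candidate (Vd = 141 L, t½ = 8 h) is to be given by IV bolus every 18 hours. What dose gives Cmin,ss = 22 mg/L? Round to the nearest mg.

τ/t½ = 18/8 ≈ 2.25, so f = (1/2)^(18/8) ≈ 0.210224.
Cmin,ss = (D/Vd)·f/(1−f), so D = Cmin,ss·Vd·(1−f)/f.
D = 22 × 141 × (1−f)/f ≈ 22 × 141 × 3.75683 ≈ 11653.69 mg.

11654 mg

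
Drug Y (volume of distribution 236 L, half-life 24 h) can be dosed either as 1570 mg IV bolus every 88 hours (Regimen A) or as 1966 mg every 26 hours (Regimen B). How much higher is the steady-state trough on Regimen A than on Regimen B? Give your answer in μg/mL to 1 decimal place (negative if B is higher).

-6.9 μg/mL

Regimen A: f = (1/2)^(88/24) ≈ 0.0787; Cmin,ss = (1570/236)·f/(1−f) ≈ 0.568 μg/mL.
Regimen B: f = (1/2)^(26/24) ≈ 0.4719; Cmin,ss = (1966/236)·f/(1−f) ≈ 7.444 μg/mL.
Difference ≈ 0.568 − 7.444 ≈ -6.876 μg/mL.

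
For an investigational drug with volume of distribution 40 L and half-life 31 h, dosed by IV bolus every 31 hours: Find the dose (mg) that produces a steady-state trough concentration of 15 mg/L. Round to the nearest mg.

600 mg

τ/t½ = 31/31 ≈ 1, so f = (1/2)^(31/31) ≈ 0.500000.
Cmin,ss = (D/Vd)·f/(1−f), so D = Cmin,ss·Vd·(1−f)/f.
D = 15 × 40 × (1−f)/f ≈ 15 × 40 × 1.00000 ≈ 600.00 mg.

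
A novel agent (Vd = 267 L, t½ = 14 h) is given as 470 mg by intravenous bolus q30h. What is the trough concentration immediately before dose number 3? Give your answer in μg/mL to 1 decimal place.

f = (1/2)^(τ/t½) = (1/2)^(30/14) ≈ 0.2264.
C₀ = D/Vd = 470/267 ≈ 1.760 μg/mL.
Before the 3rd dose, 2 doses have been given. Superposition: Cmin = C₀·(f + f²).
≈ 1.760 × (0.2264 + 0.0513) ≈ 1.760 × 0.2777 ≈ 0.489 μg/mL.

0.5 μg/mL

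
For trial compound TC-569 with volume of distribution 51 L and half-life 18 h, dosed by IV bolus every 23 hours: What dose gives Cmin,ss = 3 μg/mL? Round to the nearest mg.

218 mg

τ/t½ = 23/18 ≈ 1.2778, so f = (1/2)^(23/18) ≈ 0.412430.
Cmin,ss = (D/Vd)·f/(1−f), so D = Cmin,ss·Vd·(1−f)/f.
D = 3 × 51 × (1−f)/f ≈ 3 × 51 × 1.42465 ≈ 217.97 mg.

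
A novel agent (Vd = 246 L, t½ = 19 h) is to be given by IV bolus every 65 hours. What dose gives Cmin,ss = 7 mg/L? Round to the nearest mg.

τ/t½ = 65/19 ≈ 3.4211, so f = (1/2)^(65/19) ≈ 0.093360.
Cmin,ss = (D/Vd)·f/(1−f), so D = Cmin,ss·Vd·(1−f)/f.
D = 7 × 246 × (1−f)/f ≈ 7 × 246 × 9.71123 ≈ 16722.74 mg.

16723 mg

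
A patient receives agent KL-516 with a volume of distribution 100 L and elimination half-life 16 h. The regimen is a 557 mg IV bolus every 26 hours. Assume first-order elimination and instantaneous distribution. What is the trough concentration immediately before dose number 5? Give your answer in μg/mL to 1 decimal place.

2.6 μg/mL

f = (1/2)^(τ/t½) = (1/2)^(26/16) ≈ 0.3242.
C₀ = D/Vd = 557/100 ≈ 5.570 μg/mL.
Before the 5th dose, 4 doses have been given. Superposition: Cmin = C₀·(f + f² + … + f^4).
≈ 5.570 × (0.3242 + 0.1051 + 0.0341 + 0.0110) ≈ 5.570 × 0.4744 ≈ 2.642 μg/mL.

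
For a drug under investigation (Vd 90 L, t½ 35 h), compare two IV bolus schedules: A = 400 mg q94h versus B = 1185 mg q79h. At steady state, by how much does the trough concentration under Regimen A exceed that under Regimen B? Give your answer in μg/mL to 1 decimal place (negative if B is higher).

-2.7 μg/mL

Regimen A: f = (1/2)^(94/35) ≈ 0.1554; Cmin,ss = (400/90)·f/(1−f) ≈ 0.818 μg/mL.
Regimen B: f = (1/2)^(79/35) ≈ 0.2092; Cmin,ss = (1185/90)·f/(1−f) ≈ 3.483 μg/mL.
Difference ≈ 0.818 − 3.483 ≈ -2.665 μg/mL.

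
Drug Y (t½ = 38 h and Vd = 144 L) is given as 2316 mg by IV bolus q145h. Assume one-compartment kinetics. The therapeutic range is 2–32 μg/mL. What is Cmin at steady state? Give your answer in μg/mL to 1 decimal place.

1.2 μg/mL

Over one 145-h interval, 145/38 ≈ 3.8158 half-lives elapse, leaving f ≈ 0.0710 of each dose.
Accumulation ratio R = 1/(1 − f) ≈ 1/0.9290 ≈ 1.0764.
Single-dose peak C₀ = D/Vd = 2316/144 ≈ 16.083 μg/mL.
Steady-state peak Cmax,ss = C₀·R ≈ 16.083 × 1.0764 ≈ 17.312 μg/mL.
One interval later, Cmin,ss = Cmax,ss·e^(−kτ) ≈ 17.312 × 0.0710 ≈ 1.229 μg/mL.
Trough 1.2 μg/mL vs MEC 2 μg/mL: subtherapeutic.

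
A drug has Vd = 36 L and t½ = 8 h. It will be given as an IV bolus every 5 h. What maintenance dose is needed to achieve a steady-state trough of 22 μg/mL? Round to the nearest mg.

τ/t½ = 5/8 ≈ 0.625, so f = (1/2)^(5/8) ≈ 0.648420.
Cmin,ss = (D/Vd)·f/(1−f), so D = Cmin,ss·Vd·(1−f)/f.
D = 22 × 36 × (1−f)/f ≈ 22 × 36 × 0.54221 ≈ 429.43 mg.

429 mg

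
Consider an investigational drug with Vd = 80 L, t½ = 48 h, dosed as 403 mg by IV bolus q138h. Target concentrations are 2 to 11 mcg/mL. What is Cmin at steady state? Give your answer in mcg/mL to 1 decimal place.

0.8 mcg/mL

k = ln2/t½ = ln2/48 ≈ 0.014441 h⁻¹; fraction remaining f = e^(−kτ) = e^(−0.014441×138) ≈ 0.1363.
Accumulation ratio R = 1/(1 − f) ≈ 1/0.8637 ≈ 1.1578.
Single-dose peak C₀ = D/Vd = 403/80 ≈ 5.037 mcg/mL.
Cmax,ss = C₀/(1 − f) ≈ 5.037/0.8637 ≈ 5.832 mcg/mL.
One interval later, Cmin,ss = Cmax,ss·e^(−kτ) ≈ 5.832 × 0.1363 ≈ 0.795 mcg/mL.
Trough 0.8 mcg/mL vs MEC 2 mcg/mL: subtherapeutic.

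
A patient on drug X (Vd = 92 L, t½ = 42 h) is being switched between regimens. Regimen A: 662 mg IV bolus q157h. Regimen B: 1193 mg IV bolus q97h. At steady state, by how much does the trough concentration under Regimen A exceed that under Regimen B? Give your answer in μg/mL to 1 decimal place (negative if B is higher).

-2.7 μg/mL

Regimen A: f = (1/2)^(157/42) ≈ 0.0749; Cmin,ss = (662/92)·f/(1−f) ≈ 0.583 μg/mL.
Regimen B: f = (1/2)^(97/42) ≈ 0.2017; Cmin,ss = (1193/92)·f/(1−f) ≈ 3.276 μg/mL.
Difference ≈ 0.583 − 3.276 ≈ -2.693 μg/mL.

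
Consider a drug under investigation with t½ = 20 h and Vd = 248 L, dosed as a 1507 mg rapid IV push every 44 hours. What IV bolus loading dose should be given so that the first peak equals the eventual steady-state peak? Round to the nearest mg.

f = (1/2)^(44/20) ≈ 0.217638; accumulation ratio R = 1/(1−f) ≈ 1.27818.
Loading dose to hit Cmax,ss on first dose: D_load = D_maint·R ≈ 1507 × 1.27818 ≈ 1926.22 mg.

1926 mg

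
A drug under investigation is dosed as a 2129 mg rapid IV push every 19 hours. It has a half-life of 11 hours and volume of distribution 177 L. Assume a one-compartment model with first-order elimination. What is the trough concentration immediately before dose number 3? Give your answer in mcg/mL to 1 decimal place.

4.7 mcg/mL

f = (1/2)^(τ/t½) = (1/2)^(19/11) ≈ 0.3020.
C₀ = D/Vd = 2129/177 ≈ 12.028 mcg/mL.
Before the 3rd dose, 2 doses have been given. Superposition: Cmin = C₀·(f + f²).
≈ 12.028 × (0.3020 + 0.0912) ≈ 12.028 × 0.3932 ≈ 4.729 mcg/mL.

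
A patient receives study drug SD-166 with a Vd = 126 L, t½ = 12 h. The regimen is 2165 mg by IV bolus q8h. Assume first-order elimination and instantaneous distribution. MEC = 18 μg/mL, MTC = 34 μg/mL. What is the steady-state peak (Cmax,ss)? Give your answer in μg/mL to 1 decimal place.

46.4 μg/mL

τ/t½ = 8/12 ≈ 0.66667, so fraction remaining f = (1/2)^(8/12) ≈ 0.6300.
At steady state, accumulation factor R = 1/(1 − e^(−kτ)) ≈ 2.7027.
Single-dose peak C₀ = D/Vd = 2165/126 ≈ 17.183 μg/mL.
Steady-state peak Cmax,ss = C₀·R ≈ 17.183 × 2.7027 ≈ 46.440 μg/mL.
Peak 46.4 μg/mL vs MTC 34 μg/mL: exceeds toxic threshold.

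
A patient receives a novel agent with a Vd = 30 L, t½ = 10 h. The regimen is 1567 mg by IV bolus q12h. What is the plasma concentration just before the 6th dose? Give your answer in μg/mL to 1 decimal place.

39.6 μg/mL

f = (1/2)^(τ/t½) = (1/2)^(12/10) ≈ 0.4353.
C₀ = D/Vd = 1567/30 ≈ 52.233 μg/mL.
Before the 6th dose, 5 doses have been given. Superposition: Cmin = C₀·(f + f² + … + f^5).
≈ 52.233 × (0.4353 + 0.1895 + 0.0825 + 0.0359 + 0.0156) ≈ 52.233 × 0.7588 ≈ 39.634 μg/mL.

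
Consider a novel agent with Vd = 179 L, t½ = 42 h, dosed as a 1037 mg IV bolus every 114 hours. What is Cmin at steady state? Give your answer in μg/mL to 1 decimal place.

1.0 μg/mL

k = ln2/t½ = ln2/42 ≈ 0.016504 h⁻¹; fraction remaining f = e^(−kτ) = e^(−0.016504×114) ≈ 0.1524.
Accumulation ratio R = 1/(1 − f) ≈ 1/0.8476 ≈ 1.1798.
Each bolus raises the concentration by D/Vd = 1037/179 ≈ 5.793 μg/mL.
Steady-state peak Cmax,ss = C₀·R ≈ 5.793 × 1.1798 ≈ 6.835 μg/mL.
Steady-state trough Cmin,ss = Cmax,ss·f ≈ 6.835 × 0.1524 ≈ 1.042 μg/mL.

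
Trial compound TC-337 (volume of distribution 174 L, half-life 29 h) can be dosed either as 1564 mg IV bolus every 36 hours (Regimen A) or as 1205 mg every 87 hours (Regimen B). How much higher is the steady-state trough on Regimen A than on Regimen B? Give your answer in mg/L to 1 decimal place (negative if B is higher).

5.6 mg/L

Regimen A: f = (1/2)^(36/29) ≈ 0.4230; Cmin,ss = (1564/174)·f/(1−f) ≈ 6.589 mg/L.
Regimen B: f = (1/2)^(87/29) ≈ 0.1250; Cmin,ss = (1205/174)·f/(1−f) ≈ 0.989 mg/L.
Difference ≈ 6.589 − 0.989 ≈ 5.600 mg/L.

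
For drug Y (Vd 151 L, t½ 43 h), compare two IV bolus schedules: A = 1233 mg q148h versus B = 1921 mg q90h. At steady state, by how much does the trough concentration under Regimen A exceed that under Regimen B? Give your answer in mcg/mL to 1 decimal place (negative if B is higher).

Regimen A: f = (1/2)^(148/43) ≈ 0.0920; Cmin,ss = (1233/151)·f/(1−f) ≈ 0.827 mcg/mL.
Regimen B: f = (1/2)^(90/43) ≈ 0.2344; Cmin,ss = (1921/151)·f/(1−f) ≈ 3.895 mcg/mL.
Difference ≈ 0.827 − 3.895 ≈ -3.068 mcg/mL.

-3.1 mcg/mL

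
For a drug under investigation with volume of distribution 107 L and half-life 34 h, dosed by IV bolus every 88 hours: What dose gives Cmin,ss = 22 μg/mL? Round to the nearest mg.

τ/t½ = 88/34 ≈ 2.5882, so f = (1/2)^(88/34) ≈ 0.166289.
Cmin,ss = (D/Vd)·f/(1−f), so D = Cmin,ss·Vd·(1−f)/f.
D = 22 × 107 × (1−f)/f ≈ 22 × 107 × 5.01363 ≈ 11802.09 mg.

11802 mg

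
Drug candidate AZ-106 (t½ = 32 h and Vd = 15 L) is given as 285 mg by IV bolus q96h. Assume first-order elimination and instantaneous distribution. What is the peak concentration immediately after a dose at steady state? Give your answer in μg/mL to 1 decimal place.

τ = 96 h = 3 half-lives, so f = (1/2)^3 = 0.125.
Accumulation ratio R = 1/(1 − f) = 1/0.875 = 8/7.
Single-dose peak C₀ = D/Vd = 285/15 = 19 μg/mL.
Steady-state peak Cmax,ss = C₀·R = 19 × 8/7 ≈ 21.714 μg/mL.

21.7 μg/mL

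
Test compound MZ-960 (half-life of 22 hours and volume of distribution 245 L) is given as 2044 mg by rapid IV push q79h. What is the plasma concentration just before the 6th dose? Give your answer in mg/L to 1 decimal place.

f = (1/2)^(τ/t½) = (1/2)^(79/22) ≈ 0.0830.
C₀ = D/Vd = 2044/245 ≈ 8.343 mg/L.
Before the 6th dose, 5 doses have been given. Superposition: Cmin = C₀·(f + f² + … + f^5).
≈ 8.343 × (0.0830 + 0.0069 + 0.0006 + 0.0000 + 0.0000) ≈ 8.343 × 0.0905 ≈ 0.755 mg/L.

0.8 mg/L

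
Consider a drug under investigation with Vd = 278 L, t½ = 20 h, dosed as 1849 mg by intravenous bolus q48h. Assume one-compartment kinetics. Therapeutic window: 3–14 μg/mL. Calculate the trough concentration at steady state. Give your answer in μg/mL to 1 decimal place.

τ/t½ = 48/20 ≈ 2.4, so fraction remaining f = (1/2)^(48/20) ≈ 0.1895.
At steady state, accumulation factor R = 1/(1 − e^(−kτ)) ≈ 1.2338.
Single-dose peak C₀ = D/Vd = 1849/278 ≈ 6.651 μg/mL.
Steady-state peak Cmax,ss = C₀·R ≈ 6.651 × 1.2338 ≈ 8.206 μg/mL.
Steady-state trough Cmin,ss = Cmax,ss·f ≈ 8.206 × 0.1895 ≈ 1.555 μg/mL.
Trough 1.6 μg/mL vs MEC 3 μg/mL: subtherapeutic.

1.6 μg/mL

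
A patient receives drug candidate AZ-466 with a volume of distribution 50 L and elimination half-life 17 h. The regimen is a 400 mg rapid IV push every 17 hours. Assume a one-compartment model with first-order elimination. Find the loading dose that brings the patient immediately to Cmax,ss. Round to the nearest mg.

800 mg

f = (1/2)^(17/17) ≈ 0.500000; accumulation ratio R = 1/(1−f) ≈ 2.00000.
Loading dose to hit Cmax,ss on first dose: D_load = D_maint·R ≈ 400 × 2.00000 ≈ 800.00 mg.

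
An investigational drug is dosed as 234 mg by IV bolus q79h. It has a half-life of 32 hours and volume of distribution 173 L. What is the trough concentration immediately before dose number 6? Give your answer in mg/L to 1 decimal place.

0.3 mg/L

f = (1/2)^(τ/t½) = (1/2)^(79/32) ≈ 0.1806.
C₀ = D/Vd = 234/173 ≈ 1.353 mg/L.
Before the 6th dose, 5 doses have been given. Superposition: Cmin = C₀·(f + f² + … + f^5).
≈ 1.353 × (0.1806 + 0.0326 + 0.0059 + 0.0011 + 0.0002) ≈ 1.353 × 0.2204 ≈ 0.298 mg/L.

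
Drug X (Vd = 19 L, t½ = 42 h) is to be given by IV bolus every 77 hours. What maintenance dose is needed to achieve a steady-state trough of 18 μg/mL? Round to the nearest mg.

τ/t½ = 77/42 ≈ 1.8333, so f = (1/2)^(77/42) ≈ 0.280616.
Cmin,ss = (D/Vd)·f/(1−f), so D = Cmin,ss·Vd·(1−f)/f.
D = 18 × 19 × (1−f)/f ≈ 18 × 19 × 2.56359 ≈ 876.75 mg.

877 mg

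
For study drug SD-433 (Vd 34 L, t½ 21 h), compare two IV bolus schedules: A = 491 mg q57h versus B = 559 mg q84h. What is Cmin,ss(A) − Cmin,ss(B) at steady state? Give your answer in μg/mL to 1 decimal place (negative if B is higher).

1.5 μg/mL

Regimen A: f = (1/2)^(57/21) ≈ 0.1524; Cmin,ss = (491/34)·f/(1−f) ≈ 2.597 μg/mL.
Regimen B: f = (1/2)^(84/21) ≈ 0.0625; Cmin,ss = (559/34)·f/(1−f) ≈ 1.096 μg/mL.
Difference ≈ 2.597 − 1.096 ≈ 1.501 μg/mL.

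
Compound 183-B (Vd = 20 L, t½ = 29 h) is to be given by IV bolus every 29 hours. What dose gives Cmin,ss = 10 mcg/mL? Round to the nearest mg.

200 mg

τ/t½ = 29/29 ≈ 1, so f = (1/2)^(29/29) ≈ 0.500000.
Cmin,ss = (D/Vd)·f/(1−f), so D = Cmin,ss·Vd·(1−f)/f.
D = 10 × 20 × (1−f)/f ≈ 10 × 20 × 1.00000 ≈ 200.00 mg.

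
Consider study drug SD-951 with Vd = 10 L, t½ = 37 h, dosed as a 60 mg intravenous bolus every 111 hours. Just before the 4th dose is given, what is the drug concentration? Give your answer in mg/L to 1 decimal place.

0.9 mg/L

f = (1/2)^(τ/t½) = (1/2)^(111/37) ≈ 0.1250.
C₀ = D/Vd = 60/10 ≈ 6.000 mg/L.
Before the 4th dose, 3 doses have been given. Superposition: Cmin = C₀·(f + f² + … + f^3).
≈ 6.000 × (0.1250 + 0.0156 + 0.0020) ≈ 6.000 × 0.1426 ≈ 0.856 mg/L.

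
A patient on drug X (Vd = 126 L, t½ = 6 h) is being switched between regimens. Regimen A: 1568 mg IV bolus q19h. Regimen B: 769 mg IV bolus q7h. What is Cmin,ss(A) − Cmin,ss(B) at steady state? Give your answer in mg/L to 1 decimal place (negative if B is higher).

-3.3 mg/L

Regimen A: f = (1/2)^(19/6) ≈ 0.1114; Cmin,ss = (1568/126)·f/(1−f) ≈ 1.560 mg/L.
Regimen B: f = (1/2)^(7/6) ≈ 0.4454; Cmin,ss = (769/126)·f/(1−f) ≈ 4.901 mg/L.
Difference ≈ 1.560 − 4.901 ≈ -3.341 mg/L.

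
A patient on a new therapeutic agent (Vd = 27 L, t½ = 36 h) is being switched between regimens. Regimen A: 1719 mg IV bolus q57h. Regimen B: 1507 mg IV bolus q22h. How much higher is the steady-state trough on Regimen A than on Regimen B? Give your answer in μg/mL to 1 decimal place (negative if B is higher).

-73.9 μg/mL

Regimen A: f = (1/2)^(57/36) ≈ 0.3337; Cmin,ss = (1719/27)·f/(1−f) ≈ 31.886 μg/mL.
Regimen B: f = (1/2)^(22/36) ≈ 0.6547; Cmin,ss = (1507/27)·f/(1−f) ≈ 105.827 μg/mL.
Difference ≈ 31.886 − 105.827 ≈ -73.941 μg/mL.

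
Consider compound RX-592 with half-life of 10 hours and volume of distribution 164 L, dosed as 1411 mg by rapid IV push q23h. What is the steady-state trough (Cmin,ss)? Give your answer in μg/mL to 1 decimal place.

k = ln2/t½ = ln2/10 ≈ 0.069315 h⁻¹; fraction remaining f = e^(−kτ) = e^(−0.069315×23) ≈ 0.2031.
Each bolus raises the concentration by D/Vd = 1411/164 ≈ 8.604 μg/mL.
Steady-state trough Cmin,ss = C₀·f/(1−f) ≈ 8.604 × 0.2031/0.7969 ≈ 2.193 μg/mL.

2.2 μg/mL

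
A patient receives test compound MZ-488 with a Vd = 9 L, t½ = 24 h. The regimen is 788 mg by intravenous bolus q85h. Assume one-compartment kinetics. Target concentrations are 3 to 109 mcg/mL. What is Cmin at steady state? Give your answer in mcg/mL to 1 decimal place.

8.2 mcg/mL

k = ln2/t½ = ln2/24 ≈ 0.028881 h⁻¹; fraction remaining f = e^(−kτ) = e^(−0.028881×85) ≈ 0.0859.
Accumulation ratio R = 1/(1 − f) ≈ 1/0.9141 ≈ 1.0940.
Each bolus raises the concentration by D/Vd = 788/9 ≈ 87.556 mcg/mL.
Cmax,ss = C₀/(1 − f) ≈ 87.556/0.9141 ≈ 95.784 mcg/mL.
One interval later, Cmin,ss = Cmax,ss·e^(−kτ) ≈ 95.784 × 0.0859 ≈ 8.228 mcg/mL.
Trough 8.2 mcg/mL vs MEC 3 mcg/mL: adequate.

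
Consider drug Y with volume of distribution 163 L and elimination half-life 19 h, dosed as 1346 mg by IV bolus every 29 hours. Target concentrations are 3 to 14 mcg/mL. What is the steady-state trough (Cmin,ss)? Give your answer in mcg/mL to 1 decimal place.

4.4 mcg/mL

Over one 29-h interval, 29/19 ≈ 1.5263 half-lives elapse, leaving f ≈ 0.3472 of each dose.
Accumulation ratio R = 1/(1 − f) ≈ 1/0.6528 ≈ 1.5319.
Single-dose peak C₀ = D/Vd = 1346/163 ≈ 8.258 mcg/mL.
Cmax,ss = C₀/(1 − f) ≈ 8.258/0.6528 ≈ 12.650 mcg/mL.
Steady-state trough Cmin,ss = Cmax,ss·f ≈ 12.650 × 0.3472 ≈ 4.392 mcg/mL.
Trough 4.4 mcg/mL vs MEC 3 mcg/mL: adequate.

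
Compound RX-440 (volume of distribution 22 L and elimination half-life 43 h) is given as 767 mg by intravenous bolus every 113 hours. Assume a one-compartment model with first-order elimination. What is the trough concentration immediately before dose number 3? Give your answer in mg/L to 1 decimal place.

f = (1/2)^(τ/t½) = (1/2)^(113/43) ≈ 0.1618.
C₀ = D/Vd = 767/22 ≈ 34.864 mg/L.
Before the 3rd dose, 2 doses have been given. Superposition: Cmin = C₀·(f + f²).
≈ 34.864 × (0.1618 + 0.0262) ≈ 34.864 × 0.1880 ≈ 6.554 mg/L.

6.6 mg/L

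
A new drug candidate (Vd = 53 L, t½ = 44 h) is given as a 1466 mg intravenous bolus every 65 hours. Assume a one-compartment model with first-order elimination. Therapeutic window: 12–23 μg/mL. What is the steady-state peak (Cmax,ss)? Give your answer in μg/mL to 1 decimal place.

τ/t½ = 65/44 ≈ 1.4773, so fraction remaining f = (1/2)^(65/44) ≈ 0.3592.
At steady state, accumulation factor R = 1/(1 − e^(−kτ)) ≈ 1.5605.
Each bolus raises the concentration by D/Vd = 1466/53 ≈ 27.660 μg/mL.
Steady-state peak Cmax,ss = C₀·R ≈ 27.660 × 1.5605 ≈ 43.163 μg/mL.
Peak 43.2 μg/mL vs MTC 23 μg/mL: exceeds toxic threshold.

43.2 μg/mL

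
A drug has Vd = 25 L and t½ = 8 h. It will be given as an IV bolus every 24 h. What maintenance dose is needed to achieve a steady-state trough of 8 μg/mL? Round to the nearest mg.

1400 mg

τ/t½ = 24/8 ≈ 3, so f = (1/2)^(24/8) ≈ 0.125000.
Cmin,ss = (D/Vd)·f/(1−f), so D = Cmin,ss·Vd·(1−f)/f.
D = 8 × 25 × (1−f)/f ≈ 8 × 25 × 7.00000 ≈ 1400.00 mg.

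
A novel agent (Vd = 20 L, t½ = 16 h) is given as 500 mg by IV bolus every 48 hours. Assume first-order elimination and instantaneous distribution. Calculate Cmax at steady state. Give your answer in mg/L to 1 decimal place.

28.6 mg/L

τ = 48 h = 3 half-lives, so f = (1/2)^3 = 0.125.
Accumulation ratio R = 1/(1 − f) = 1/0.875 = 8/7.
Single-dose peak C₀ = D/Vd = 500/20 = 25 mg/L.
Steady-state peak Cmax,ss = C₀·R = 25 × 8/7 ≈ 28.571 mg/L.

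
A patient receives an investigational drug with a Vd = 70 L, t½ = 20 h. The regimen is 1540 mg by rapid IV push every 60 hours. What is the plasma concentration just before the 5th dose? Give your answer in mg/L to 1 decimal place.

f = (1/2)^(τ/t½) = (1/2)^(60/20) ≈ 0.1250.
C₀ = D/Vd = 1540/70 ≈ 22.000 mg/L.
Before the 5th dose, 4 doses have been given. Superposition: Cmin = C₀·(f + f² + … + f^4).
≈ 22.000 × (0.1250 + 0.0156 + 0.0020 + 0.0002) ≈ 22.000 × 0.1428 ≈ 3.142 mg/L.

3.1 mg/L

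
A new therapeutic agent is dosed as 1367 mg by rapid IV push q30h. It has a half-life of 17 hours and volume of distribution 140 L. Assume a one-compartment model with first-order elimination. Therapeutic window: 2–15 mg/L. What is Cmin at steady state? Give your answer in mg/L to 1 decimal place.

4.1 mg/L

Over one 30-h interval, 30/17 ≈ 1.7647 half-lives elapse, leaving f ≈ 0.2943 of each dose.
Accumulation ratio R = 1/(1 − f) ≈ 1/0.7057 ≈ 1.4170.
Each bolus raises the concentration by D/Vd = 1367/140 ≈ 9.764 mg/L.
Steady-state peak Cmax,ss = C₀·R ≈ 9.764 × 1.4170 ≈ 13.836 mg/L.
One interval later, Cmin,ss = Cmax,ss·e^(−kτ) ≈ 13.836 × 0.2943 ≈ 4.072 mg/L.
Trough 4.1 mg/L vs MEC 2 mg/L: adequate.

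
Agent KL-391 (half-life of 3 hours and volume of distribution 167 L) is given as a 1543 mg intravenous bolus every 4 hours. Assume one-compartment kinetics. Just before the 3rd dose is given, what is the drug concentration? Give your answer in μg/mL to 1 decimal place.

f = (1/2)^(τ/t½) = (1/2)^(4/3) ≈ 0.3969.
C₀ = D/Vd = 1543/167 ≈ 9.240 μg/mL.
Before the 3rd dose, 2 doses have been given. Superposition: Cmin = C₀·(f + f²).
≈ 9.240 × (0.3969 + 0.1575) ≈ 9.240 × 0.5544 ≈ 5.123 μg/mL.

5.1 μg/mL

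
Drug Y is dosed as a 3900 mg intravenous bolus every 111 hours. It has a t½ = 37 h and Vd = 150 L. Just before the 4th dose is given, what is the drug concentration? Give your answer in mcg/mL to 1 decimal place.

3.7 mcg/mL

f = (1/2)^(τ/t½) = (1/2)^(111/37) ≈ 0.1250.
C₀ = D/Vd = 3900/150 ≈ 26.000 mcg/mL.
Before the 4th dose, 3 doses have been given. Superposition: Cmin = C₀·(f + f² + … + f^3).
≈ 26.000 × (0.1250 + 0.0156 + 0.0020) ≈ 26.000 × 0.1426 ≈ 3.708 mcg/mL.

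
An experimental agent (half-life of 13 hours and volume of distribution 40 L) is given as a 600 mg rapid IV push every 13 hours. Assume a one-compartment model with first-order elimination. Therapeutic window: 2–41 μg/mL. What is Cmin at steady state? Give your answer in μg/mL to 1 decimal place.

The dosing interval is 1 half-life, so f = 2^(−1) = 0.5.
Accumulation ratio R = 1/(1 − f) = 1/0.5 = 2/1.
Single-dose peak C₀ = D/Vd = 600/40 = 15 μg/mL.
Steady-state peak Cmax,ss = C₀·R = 15 × 2/1 ≈ 30.000 μg/mL.
Steady-state trough Cmin,ss = Cmax,ss·f ≈ 30.000 × 0.5 ≈ 15.000 μg/mL.
Trough 15.0 μg/mL vs MEC 2 μg/mL: adequate.

15.0 μg/mL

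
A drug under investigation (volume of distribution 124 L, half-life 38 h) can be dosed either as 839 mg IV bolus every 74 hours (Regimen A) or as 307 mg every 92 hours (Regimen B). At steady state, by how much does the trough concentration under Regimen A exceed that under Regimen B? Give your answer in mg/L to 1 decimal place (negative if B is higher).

1.8 mg/L

Regimen A: f = (1/2)^(74/38) ≈ 0.2593; Cmin,ss = (839/124)·f/(1−f) ≈ 2.369 mg/L.
Regimen B: f = (1/2)^(92/38) ≈ 0.1867; Cmin,ss = (307/124)·f/(1−f) ≈ 0.568 mg/L.
Difference ≈ 2.369 − 0.568 ≈ 1.801 mg/L.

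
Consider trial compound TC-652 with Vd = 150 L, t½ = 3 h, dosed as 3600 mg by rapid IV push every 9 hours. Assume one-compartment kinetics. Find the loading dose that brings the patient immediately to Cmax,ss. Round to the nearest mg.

4114 mg

f = (1/2)^(9/3) ≈ 0.125000; accumulation ratio R = 1/(1−f) ≈ 1.14286.
Loading dose to hit Cmax,ss on first dose: D_load = D_maint·R ≈ 3600 × 1.14286 ≈ 4114.30 mg.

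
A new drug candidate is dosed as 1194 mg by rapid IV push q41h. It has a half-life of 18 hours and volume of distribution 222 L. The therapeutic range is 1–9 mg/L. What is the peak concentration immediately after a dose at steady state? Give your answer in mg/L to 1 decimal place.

k = ln2/t½ = ln2/18 ≈ 0.038508 h⁻¹; fraction remaining f = e^(−kτ) = e^(−0.038508×41) ≈ 0.2062.
At steady state, accumulation factor R = 1/(1 − e^(−kτ)) ≈ 1.2598.
Each bolus raises the concentration by D/Vd = 1194/222 ≈ 5.378 mg/L.
Steady-state peak Cmax,ss = C₀·R ≈ 5.378 × 1.2598 ≈ 6.775 mg/L.
Peak 6.8 mg/L vs MTC 9 mg/L: below toxic threshold.

6.8 mg/L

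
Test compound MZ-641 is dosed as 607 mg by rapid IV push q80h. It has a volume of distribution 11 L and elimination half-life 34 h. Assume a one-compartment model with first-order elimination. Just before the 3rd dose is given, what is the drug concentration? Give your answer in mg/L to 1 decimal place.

f = (1/2)^(τ/t½) = (1/2)^(80/34) ≈ 0.1957.
C₀ = D/Vd = 607/11 ≈ 55.182 mg/L.
Before the 3rd dose, 2 doses have been given. Superposition: Cmin = C₀·(f + f²).
≈ 55.182 × (0.1957 + 0.0383) ≈ 55.182 × 0.2340 ≈ 12.913 mg/L.

12.9 mg/L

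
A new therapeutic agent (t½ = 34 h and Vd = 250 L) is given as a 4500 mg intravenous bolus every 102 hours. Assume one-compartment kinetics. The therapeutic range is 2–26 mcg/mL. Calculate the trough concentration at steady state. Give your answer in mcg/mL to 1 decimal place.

The dosing interval is 3 half-lives, so f = 2^(−3) = 0.125.
Accumulation ratio R = 1/(1 − f) = 1/0.875 = 8/7.
Single-dose peak C₀ = D/Vd = 4500/250 = 18 mcg/mL.
Steady-state peak Cmax,ss = C₀·R = 18 × 8/7 ≈ 20.571 mcg/mL.
Steady-state trough Cmin,ss = Cmax,ss·f ≈ 20.571 × 0.125 ≈ 2.571 mcg/mL.
Trough 2.6 mcg/mL vs MEC 2 mcg/mL: adequate.

2.6 mcg/mL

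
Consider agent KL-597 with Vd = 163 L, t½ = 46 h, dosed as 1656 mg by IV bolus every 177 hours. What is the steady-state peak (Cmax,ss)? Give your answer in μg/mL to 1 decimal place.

k = ln2/t½ = ln2/46 ≈ 0.015068 h⁻¹; fraction remaining f = e^(−kτ) = e^(−0.015068×177) ≈ 0.0695.
At steady state, accumulation factor R = 1/(1 − e^(−kτ)) ≈ 1.0747.
Each bolus raises the concentration by D/Vd = 1656/163 ≈ 10.160 μg/mL.
Steady-state peak Cmax,ss = C₀·R ≈ 10.160 × 1.0747 ≈ 10.919 μg/mL.

10.9 μg/mL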